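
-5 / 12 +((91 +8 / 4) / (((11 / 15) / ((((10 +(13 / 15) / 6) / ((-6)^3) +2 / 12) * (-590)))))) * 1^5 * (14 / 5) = -7448269 / 297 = -25078.35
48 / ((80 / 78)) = 234 / 5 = 46.80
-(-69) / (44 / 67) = 4623 / 44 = 105.07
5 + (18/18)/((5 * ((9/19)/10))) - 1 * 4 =47/9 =5.22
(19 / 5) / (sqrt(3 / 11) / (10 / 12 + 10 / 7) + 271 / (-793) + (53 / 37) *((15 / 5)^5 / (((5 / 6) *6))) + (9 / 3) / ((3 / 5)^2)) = 226840841191297047 / 4632753931470361223-117475911796698 *sqrt(33) / 4632753931470361223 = 0.05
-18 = -18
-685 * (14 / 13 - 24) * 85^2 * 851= 1255088201750 / 13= 96545246288.46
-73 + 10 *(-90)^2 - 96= 80831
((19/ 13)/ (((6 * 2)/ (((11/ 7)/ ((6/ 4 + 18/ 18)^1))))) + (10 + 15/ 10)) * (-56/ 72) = -15802/ 1755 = -9.00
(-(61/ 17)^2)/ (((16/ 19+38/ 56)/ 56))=-110856032/ 233801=-474.15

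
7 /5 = 1.40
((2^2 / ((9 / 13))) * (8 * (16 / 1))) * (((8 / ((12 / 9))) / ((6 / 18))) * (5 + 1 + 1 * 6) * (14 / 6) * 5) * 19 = 35409920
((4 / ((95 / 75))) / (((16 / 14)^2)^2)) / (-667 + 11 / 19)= -36015 / 12965888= -0.00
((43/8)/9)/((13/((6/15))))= 43/2340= 0.02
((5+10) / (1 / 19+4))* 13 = 3705 / 77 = 48.12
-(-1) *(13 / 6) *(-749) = -9737 / 6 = -1622.83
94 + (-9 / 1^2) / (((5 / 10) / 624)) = -11138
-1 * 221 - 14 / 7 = -223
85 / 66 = 1.29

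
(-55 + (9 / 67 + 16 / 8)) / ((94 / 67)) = -1771 / 47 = -37.68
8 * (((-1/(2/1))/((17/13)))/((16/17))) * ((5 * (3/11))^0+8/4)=-9.75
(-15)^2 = 225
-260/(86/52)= -6760/43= -157.21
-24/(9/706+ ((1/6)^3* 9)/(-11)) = -2236608/835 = -2678.57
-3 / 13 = -0.23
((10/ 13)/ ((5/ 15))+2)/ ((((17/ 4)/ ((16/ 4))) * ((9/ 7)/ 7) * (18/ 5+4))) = 109760/ 37791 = 2.90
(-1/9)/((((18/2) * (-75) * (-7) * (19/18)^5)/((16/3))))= -41472/433317325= -0.00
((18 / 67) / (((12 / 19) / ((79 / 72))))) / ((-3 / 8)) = -1501 / 1206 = -1.24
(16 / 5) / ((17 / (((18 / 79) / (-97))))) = -288 / 651355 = -0.00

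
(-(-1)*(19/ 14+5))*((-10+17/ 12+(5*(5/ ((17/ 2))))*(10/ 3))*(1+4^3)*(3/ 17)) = 1440465/ 16184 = 89.01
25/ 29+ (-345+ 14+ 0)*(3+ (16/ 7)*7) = -182356/ 29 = -6288.14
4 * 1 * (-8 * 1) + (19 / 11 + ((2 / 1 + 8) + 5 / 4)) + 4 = -661 / 44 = -15.02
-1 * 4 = -4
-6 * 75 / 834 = -75 / 139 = -0.54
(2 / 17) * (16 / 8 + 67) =138 / 17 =8.12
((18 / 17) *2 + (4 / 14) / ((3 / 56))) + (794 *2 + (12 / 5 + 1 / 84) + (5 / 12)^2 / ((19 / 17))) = 2601445823 / 1627920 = 1598.02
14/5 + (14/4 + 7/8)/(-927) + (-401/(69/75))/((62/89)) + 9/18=-16454730743/26438040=-622.39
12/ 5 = 2.40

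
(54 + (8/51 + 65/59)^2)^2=253272381967398049/81976382754561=3089.58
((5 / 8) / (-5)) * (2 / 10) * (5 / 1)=-1 / 8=-0.12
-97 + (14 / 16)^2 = -6159 / 64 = -96.23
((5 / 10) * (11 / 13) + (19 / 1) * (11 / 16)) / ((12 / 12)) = 2805 / 208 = 13.49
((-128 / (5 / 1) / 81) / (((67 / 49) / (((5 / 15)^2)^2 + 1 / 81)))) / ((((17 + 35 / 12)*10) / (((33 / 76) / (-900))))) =17248 / 1247602854375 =0.00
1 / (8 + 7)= 1 / 15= 0.07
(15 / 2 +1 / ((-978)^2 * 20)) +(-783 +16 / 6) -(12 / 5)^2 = -778.59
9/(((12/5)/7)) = 26.25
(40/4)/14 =5/7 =0.71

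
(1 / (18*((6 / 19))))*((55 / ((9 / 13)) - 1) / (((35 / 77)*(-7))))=-73777 / 17010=-4.34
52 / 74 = 26 / 37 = 0.70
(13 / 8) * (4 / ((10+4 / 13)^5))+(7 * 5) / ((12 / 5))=3780364780027 / 259224020544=14.58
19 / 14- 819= -817.64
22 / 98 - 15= -724 / 49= -14.78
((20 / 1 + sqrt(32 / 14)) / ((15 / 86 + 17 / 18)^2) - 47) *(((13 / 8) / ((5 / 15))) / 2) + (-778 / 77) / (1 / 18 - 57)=-17861930743929 / 236761109200 + 5840991 *sqrt(7) / 5249692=-72.50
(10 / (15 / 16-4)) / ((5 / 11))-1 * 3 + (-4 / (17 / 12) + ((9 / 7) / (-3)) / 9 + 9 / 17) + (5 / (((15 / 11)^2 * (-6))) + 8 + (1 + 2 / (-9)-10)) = -3192773 / 224910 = -14.20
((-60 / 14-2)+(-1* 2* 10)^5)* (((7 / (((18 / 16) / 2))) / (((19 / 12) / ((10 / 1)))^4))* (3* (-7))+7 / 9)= 1560674450414105876 / 1172889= 1330624168539.48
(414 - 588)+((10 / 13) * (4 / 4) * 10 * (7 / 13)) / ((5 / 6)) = -28566 / 169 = -169.03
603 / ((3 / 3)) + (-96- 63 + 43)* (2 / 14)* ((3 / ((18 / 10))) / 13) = 600.88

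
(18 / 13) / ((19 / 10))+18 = 4626 / 247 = 18.73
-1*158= -158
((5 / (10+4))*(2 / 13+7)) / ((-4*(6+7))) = -465 / 9464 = -0.05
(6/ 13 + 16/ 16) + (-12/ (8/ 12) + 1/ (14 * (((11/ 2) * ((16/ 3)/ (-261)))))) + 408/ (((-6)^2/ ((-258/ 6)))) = -24240569/ 48048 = -504.51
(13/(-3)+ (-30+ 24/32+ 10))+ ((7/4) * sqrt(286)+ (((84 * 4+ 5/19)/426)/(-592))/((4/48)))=-28269925/1197912+ 7 * sqrt(286)/4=6.00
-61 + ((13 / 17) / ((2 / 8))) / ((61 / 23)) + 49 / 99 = -59.35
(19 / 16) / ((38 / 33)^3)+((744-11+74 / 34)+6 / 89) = 51457260873 / 69912704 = 736.02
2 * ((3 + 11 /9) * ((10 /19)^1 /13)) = 40 /117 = 0.34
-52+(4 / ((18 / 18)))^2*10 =108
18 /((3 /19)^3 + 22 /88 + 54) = 493848 /1488511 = 0.33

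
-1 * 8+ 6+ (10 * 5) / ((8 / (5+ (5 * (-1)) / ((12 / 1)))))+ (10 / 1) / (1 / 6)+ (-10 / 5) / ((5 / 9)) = 19931 / 240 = 83.05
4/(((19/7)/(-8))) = -224/19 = -11.79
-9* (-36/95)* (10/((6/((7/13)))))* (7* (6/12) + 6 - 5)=3402/247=13.77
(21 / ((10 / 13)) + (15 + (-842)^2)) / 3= 7090063 / 30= 236335.43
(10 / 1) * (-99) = -990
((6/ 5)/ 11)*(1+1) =0.22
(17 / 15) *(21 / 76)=119 / 380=0.31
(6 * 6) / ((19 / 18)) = 648 / 19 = 34.11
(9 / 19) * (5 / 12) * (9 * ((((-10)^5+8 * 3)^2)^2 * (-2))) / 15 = -23661481868164120683.79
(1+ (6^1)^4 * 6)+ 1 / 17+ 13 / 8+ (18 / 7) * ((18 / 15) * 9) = 37158727 / 4760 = 7806.46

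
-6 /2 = -3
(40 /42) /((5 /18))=24 /7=3.43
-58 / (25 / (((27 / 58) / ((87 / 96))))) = -864 / 725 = -1.19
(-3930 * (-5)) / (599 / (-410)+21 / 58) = -116819250 / 6533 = -17881.41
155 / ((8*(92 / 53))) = 8215 / 736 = 11.16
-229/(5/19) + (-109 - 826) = -9026/5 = -1805.20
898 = 898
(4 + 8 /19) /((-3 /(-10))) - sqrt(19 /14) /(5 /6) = 13.34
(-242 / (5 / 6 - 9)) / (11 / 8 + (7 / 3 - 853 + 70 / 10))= -34848 / 990535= -0.04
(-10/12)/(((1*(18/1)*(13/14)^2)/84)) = -6860/1521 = -4.51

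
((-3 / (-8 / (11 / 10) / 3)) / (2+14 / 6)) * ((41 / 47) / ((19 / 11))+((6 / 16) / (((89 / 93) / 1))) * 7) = 47180529 / 50865280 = 0.93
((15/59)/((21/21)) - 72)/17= -4.22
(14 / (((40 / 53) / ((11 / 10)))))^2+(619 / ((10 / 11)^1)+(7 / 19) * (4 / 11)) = 9174247249 / 8360000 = 1097.40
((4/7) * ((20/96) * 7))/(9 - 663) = -5/3924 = -0.00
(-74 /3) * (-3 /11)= 74 /11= 6.73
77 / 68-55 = -3663 / 68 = -53.87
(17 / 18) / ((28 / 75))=425 / 168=2.53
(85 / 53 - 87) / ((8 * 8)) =-2263 / 1696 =-1.33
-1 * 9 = -9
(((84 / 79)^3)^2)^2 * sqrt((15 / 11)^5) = 27767319078887130503577600 * sqrt(165) / 78650801183158298150697971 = 4.53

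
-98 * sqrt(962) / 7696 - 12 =-12 - 49 * sqrt(962) / 3848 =-12.39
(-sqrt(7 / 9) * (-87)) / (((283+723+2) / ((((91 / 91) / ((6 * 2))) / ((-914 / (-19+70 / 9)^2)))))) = -295829 * sqrt(7) / 895515264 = -0.00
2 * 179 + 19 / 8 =360.38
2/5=0.40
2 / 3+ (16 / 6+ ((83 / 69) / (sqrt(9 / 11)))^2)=218609 / 42849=5.10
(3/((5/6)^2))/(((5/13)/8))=11232/125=89.86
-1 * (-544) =544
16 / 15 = 1.07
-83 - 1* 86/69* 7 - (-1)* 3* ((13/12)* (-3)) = -28007/276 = -101.47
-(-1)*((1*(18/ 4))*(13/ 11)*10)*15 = 8775/ 11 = 797.73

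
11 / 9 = 1.22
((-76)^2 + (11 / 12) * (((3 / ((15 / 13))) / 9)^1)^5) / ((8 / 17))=217430297231791 / 17714700000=12274.00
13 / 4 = 3.25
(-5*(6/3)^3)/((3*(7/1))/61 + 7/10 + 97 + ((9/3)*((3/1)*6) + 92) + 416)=-24400/402627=-0.06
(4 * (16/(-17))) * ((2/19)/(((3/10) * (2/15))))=-3200/323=-9.91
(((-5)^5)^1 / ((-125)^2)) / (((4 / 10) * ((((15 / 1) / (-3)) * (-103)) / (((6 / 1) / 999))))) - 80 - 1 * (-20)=-10289701 / 171495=-60.00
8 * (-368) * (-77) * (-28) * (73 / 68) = -115837568 / 17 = -6813974.59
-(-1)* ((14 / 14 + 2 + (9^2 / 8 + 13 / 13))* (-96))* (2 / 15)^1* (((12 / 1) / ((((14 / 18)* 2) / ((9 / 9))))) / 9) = -5424 / 35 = -154.97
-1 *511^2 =-261121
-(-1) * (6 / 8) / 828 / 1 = 1 / 1104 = 0.00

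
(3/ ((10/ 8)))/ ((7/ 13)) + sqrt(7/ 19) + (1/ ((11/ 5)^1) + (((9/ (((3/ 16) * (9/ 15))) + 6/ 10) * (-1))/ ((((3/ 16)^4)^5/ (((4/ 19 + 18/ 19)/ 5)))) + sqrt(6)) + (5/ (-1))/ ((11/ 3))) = -825311896386153821766749926262/ 127529139466575 + sqrt(133)/ 19 + sqrt(6) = -6471555440883886.56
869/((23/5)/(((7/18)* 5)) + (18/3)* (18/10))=152075/2304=66.00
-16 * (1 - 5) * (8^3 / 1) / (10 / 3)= 49152 / 5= 9830.40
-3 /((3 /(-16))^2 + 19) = -768 /4873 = -0.16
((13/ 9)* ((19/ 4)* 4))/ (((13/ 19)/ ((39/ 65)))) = 361/ 15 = 24.07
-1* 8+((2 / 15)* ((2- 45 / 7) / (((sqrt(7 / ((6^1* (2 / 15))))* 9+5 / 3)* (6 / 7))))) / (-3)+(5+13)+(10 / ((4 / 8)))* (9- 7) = 186* sqrt(35) / 127075+11436626 / 228735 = 50.01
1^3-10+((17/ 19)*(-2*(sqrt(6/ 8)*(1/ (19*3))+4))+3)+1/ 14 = -3481/ 266-17*sqrt(3)/ 1083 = -13.11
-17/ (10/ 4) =-34/ 5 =-6.80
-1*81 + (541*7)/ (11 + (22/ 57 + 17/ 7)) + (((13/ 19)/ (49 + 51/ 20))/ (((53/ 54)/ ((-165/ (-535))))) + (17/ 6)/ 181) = 1211721581777185/ 6273430375368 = 193.15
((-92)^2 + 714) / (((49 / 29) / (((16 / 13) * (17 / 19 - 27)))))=-162481664 / 931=-174523.81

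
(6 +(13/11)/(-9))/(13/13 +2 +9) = 581/1188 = 0.49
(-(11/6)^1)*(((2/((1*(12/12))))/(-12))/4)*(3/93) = 11/4464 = 0.00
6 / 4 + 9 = 21 / 2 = 10.50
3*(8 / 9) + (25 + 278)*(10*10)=90908 / 3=30302.67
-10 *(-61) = 610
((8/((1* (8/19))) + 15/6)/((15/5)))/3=43/18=2.39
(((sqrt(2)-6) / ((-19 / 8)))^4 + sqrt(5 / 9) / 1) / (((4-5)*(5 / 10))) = -14188544 / 130321-2*sqrt(5) / 3 + 393216*sqrt(2) / 6859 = -29.29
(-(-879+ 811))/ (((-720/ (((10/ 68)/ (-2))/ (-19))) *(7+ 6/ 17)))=-17/ 342000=-0.00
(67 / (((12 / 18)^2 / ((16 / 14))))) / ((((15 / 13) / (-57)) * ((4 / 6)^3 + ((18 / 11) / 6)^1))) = -6805458 / 455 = -14957.05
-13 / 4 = -3.25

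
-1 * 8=-8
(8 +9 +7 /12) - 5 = 12.58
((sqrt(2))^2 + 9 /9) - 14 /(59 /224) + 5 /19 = -55926 /1121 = -49.89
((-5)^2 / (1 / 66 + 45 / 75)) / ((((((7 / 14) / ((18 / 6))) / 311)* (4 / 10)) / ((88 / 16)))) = 211674375 / 203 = 1042730.91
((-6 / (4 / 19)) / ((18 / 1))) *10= -95 / 6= -15.83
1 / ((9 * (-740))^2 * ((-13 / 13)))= -0.00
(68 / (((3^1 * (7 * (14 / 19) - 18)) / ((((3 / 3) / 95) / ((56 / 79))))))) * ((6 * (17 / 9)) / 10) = -22831 / 768600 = -0.03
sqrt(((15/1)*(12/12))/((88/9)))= 3*sqrt(330)/44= 1.24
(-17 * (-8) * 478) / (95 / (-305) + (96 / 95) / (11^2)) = -45583284560 / 212549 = -214460.12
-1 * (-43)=43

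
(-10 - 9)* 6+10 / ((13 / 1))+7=-106.23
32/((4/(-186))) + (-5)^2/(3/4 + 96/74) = -447164/303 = -1475.79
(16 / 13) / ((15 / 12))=64 / 65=0.98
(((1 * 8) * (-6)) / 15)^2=256 / 25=10.24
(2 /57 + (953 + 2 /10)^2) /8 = 647370571 /5700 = 113573.78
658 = 658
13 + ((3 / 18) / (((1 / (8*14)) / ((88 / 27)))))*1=5981 / 81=73.84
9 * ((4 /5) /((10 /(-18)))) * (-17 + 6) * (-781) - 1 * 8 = -2783684 /25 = -111347.36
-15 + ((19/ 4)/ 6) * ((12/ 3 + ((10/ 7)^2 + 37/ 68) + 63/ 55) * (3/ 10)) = -13.16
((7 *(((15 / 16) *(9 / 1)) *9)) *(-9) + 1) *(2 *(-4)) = 76529 / 2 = 38264.50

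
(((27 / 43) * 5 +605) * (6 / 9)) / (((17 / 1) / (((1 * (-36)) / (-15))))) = 41840 / 731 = 57.24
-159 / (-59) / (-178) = -159 / 10502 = -0.02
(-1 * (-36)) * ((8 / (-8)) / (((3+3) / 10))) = -60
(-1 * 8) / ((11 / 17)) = -136 / 11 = -12.36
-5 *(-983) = 4915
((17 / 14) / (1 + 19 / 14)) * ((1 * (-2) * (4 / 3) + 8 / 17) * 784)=-87808 / 99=-886.95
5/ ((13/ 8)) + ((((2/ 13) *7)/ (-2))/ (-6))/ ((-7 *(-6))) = 1441/ 468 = 3.08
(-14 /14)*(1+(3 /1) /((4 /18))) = -14.50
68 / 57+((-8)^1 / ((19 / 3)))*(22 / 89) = 4468 / 5073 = 0.88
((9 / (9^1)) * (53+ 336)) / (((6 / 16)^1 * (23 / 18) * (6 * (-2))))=-1556 / 23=-67.65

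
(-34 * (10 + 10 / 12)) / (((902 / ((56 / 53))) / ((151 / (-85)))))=54964 / 71709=0.77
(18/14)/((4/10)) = 45/14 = 3.21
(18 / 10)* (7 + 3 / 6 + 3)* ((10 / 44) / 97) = 0.04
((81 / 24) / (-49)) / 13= -0.01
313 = 313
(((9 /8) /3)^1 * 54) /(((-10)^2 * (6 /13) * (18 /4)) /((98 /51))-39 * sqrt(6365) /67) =142424919 * sqrt(6365) /115097784820 + 2644604235 /11509778482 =0.33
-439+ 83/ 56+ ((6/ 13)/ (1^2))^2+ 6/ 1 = -4081869/ 9464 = -431.30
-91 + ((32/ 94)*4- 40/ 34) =-72561/ 799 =-90.81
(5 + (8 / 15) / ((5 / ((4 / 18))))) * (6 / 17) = 6782 / 3825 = 1.77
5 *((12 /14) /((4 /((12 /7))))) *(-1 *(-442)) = 39780 /49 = 811.84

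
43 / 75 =0.57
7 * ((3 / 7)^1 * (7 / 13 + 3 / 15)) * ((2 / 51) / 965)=96 / 1066325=0.00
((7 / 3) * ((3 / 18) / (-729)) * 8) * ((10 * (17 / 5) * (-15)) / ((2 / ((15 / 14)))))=850 / 729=1.17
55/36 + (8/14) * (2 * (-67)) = -18911/252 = -75.04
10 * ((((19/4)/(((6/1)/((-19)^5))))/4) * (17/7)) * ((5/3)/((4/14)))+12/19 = -379895485619/5472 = -69425344.59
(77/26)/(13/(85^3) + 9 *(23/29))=1371341125/3305230552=0.41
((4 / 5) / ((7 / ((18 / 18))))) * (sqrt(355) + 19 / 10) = 38 / 175 + 4 * sqrt(355) / 35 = 2.37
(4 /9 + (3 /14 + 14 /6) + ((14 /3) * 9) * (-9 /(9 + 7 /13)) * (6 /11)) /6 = -800189 /257796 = -3.10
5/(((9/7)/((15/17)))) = 175/51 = 3.43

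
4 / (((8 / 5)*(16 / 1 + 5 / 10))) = 5 / 33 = 0.15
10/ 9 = 1.11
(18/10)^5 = 59049/3125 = 18.90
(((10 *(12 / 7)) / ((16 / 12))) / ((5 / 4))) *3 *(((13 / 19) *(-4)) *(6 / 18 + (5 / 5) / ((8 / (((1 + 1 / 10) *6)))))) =-97.82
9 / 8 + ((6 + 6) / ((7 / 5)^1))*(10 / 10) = 9.70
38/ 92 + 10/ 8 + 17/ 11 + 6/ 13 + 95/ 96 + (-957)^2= 289175297903/ 315744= 915853.66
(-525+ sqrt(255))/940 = -105/188+ sqrt(255)/940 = -0.54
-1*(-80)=80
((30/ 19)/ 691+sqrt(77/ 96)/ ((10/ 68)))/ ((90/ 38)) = 2/ 2073+323 * sqrt(462)/ 2700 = 2.57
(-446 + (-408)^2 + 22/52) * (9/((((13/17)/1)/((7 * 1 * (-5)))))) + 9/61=-1409999444703/20618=-68386819.51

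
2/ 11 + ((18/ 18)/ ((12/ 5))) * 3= 63/ 44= 1.43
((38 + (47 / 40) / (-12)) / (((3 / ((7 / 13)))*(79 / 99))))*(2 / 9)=1400861 / 739440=1.89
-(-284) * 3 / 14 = 426 / 7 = 60.86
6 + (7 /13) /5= 6.11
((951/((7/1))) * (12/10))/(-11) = -5706/385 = -14.82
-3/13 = -0.23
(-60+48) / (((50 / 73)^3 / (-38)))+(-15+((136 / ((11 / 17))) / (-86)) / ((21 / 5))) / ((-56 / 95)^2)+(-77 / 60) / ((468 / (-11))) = 78261959733625849 / 56945889000000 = 1374.32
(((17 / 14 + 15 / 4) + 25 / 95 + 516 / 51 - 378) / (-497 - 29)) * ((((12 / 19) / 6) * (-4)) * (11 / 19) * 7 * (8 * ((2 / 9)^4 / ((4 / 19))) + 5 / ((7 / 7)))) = -5.99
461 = 461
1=1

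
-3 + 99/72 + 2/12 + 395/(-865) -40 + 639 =2479097/4152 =597.09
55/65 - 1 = -2/13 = -0.15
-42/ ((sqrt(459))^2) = -14/ 153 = -0.09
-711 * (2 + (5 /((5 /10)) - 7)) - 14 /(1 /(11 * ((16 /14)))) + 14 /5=-18641 /5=-3728.20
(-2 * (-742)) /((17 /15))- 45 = 21495 /17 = 1264.41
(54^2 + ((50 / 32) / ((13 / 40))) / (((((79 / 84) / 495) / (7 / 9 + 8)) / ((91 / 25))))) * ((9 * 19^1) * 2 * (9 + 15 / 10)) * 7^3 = 103175671158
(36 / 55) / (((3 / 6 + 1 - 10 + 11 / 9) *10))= -324 / 36025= -0.01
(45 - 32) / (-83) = -13 / 83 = -0.16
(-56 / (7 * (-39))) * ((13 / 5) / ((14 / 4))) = 16 / 105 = 0.15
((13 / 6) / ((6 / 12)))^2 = 169 / 9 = 18.78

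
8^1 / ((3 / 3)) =8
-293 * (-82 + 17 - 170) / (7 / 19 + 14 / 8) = 5232980 / 161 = 32502.98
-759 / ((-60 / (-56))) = -3542 / 5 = -708.40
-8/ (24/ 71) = -71/ 3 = -23.67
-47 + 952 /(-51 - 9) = -943 /15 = -62.87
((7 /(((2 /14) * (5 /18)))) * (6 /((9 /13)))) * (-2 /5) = -611.52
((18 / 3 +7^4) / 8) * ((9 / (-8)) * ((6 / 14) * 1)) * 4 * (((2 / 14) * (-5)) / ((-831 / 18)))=-974835 / 108584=-8.98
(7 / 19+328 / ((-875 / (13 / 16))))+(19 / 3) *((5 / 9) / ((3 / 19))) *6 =120089821 / 897750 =133.77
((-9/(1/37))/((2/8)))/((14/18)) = -11988/7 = -1712.57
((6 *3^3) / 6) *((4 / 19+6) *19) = 3186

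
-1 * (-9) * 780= 7020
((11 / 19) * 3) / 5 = 33 / 95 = 0.35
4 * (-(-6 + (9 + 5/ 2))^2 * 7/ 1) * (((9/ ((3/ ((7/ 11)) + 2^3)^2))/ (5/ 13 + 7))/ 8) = -1618617/ 2027776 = -0.80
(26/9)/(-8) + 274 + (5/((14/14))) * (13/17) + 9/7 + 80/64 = 299878/1071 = 280.00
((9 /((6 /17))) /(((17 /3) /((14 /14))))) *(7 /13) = 2.42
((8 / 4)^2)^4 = 256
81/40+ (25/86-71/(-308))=2.55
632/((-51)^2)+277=721109/2601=277.24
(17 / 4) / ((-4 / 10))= -85 / 8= -10.62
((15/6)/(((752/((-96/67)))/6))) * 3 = -270/3149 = -0.09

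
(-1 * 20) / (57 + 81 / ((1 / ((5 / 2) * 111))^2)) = -80 / 24950253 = -0.00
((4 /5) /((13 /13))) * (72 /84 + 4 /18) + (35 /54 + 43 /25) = 30539 /9450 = 3.23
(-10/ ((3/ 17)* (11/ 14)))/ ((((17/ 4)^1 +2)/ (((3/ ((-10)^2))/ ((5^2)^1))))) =-0.01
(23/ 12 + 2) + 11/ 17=931/ 204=4.56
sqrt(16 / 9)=4 / 3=1.33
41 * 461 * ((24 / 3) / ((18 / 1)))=75604 / 9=8400.44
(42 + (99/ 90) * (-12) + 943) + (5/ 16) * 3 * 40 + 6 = 10153/ 10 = 1015.30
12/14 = 6/7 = 0.86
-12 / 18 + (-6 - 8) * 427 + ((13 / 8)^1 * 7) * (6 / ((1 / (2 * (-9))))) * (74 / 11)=-470023 / 33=-14243.12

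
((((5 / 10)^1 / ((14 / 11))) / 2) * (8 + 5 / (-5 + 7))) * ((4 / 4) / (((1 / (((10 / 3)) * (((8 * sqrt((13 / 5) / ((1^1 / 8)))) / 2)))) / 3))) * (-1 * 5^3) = -4125 * sqrt(130) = -47032.24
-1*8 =-8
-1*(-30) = 30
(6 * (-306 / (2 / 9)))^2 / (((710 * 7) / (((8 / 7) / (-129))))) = -91014192 / 747985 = -121.68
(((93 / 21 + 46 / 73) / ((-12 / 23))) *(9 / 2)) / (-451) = 16215 / 167608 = 0.10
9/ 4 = 2.25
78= 78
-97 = -97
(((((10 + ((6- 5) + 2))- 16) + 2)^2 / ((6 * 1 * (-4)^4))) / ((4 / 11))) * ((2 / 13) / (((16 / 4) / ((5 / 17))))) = 55 / 2715648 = 0.00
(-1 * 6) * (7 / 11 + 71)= -4728 / 11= -429.82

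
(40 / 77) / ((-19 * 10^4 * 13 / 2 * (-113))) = 1 / 268643375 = 0.00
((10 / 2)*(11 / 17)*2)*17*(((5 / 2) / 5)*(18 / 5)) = 198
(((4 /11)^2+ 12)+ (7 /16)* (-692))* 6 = -421977 /242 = -1743.71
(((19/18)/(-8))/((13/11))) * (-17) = 3553/1872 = 1.90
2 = 2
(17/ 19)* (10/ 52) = 85/ 494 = 0.17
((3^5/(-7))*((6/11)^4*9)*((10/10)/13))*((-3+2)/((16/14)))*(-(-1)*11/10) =2.05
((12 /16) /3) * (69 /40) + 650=104069 /160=650.43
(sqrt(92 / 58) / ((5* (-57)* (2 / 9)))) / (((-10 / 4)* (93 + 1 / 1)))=3* sqrt(1334) / 1294850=0.00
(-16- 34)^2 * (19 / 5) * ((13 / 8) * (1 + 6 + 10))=524875 / 2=262437.50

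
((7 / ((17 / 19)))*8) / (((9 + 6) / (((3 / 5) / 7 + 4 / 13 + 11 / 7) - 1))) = 66728 / 16575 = 4.03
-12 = -12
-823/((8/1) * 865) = -0.12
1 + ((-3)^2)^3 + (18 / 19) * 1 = 13888 / 19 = 730.95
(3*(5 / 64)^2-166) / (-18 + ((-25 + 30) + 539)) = -679861 / 2154496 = -0.32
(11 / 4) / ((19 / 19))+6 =35 / 4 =8.75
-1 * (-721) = 721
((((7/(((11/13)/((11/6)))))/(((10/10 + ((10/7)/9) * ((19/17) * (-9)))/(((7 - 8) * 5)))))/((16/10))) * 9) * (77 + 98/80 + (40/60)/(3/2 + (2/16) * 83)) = 9663853745/172672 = 55966.54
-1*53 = -53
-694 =-694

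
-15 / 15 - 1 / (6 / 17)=-23 / 6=-3.83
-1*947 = -947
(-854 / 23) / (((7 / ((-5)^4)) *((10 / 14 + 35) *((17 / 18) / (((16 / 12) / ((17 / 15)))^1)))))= -768600 / 6647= -115.63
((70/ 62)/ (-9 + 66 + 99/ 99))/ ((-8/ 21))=-735/ 14384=-0.05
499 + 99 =598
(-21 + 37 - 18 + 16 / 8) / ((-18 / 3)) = 0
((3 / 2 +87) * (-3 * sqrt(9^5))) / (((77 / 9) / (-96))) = 55742256 / 77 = 723925.40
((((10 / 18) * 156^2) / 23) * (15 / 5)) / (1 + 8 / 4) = 13520 / 23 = 587.83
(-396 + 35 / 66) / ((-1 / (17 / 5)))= 443717 / 330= 1344.60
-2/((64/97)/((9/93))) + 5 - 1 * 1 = 3677/992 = 3.71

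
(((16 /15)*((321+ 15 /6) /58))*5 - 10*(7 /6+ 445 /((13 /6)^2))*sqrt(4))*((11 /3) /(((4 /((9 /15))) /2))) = -2078.39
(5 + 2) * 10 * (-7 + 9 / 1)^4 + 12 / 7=7852 / 7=1121.71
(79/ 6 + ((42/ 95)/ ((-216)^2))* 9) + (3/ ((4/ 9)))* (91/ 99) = 17489957/ 902880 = 19.37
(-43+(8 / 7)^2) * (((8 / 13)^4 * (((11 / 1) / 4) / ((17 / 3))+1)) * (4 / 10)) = -422590464 / 118956565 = -3.55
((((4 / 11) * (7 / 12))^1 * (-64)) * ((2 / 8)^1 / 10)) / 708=-14 / 29205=-0.00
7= 7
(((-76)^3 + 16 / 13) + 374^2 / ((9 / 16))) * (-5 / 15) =22265840 / 351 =63435.44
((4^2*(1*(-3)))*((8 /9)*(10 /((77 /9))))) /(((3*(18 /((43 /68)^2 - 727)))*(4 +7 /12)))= 35837856 /244783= 146.41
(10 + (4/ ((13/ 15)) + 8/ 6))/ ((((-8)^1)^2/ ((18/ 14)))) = 933/ 2912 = 0.32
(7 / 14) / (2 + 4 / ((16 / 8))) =1 / 8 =0.12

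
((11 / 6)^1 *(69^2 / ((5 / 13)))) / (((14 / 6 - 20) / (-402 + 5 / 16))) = 4375649421 / 8480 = 515996.39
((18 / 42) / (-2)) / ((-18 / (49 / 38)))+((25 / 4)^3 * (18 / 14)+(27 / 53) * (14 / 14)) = 425538373 / 1353408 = 314.42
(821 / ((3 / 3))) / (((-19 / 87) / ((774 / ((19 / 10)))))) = -552844980 / 361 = -1531426.54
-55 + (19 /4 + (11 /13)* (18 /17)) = -43629 /884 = -49.35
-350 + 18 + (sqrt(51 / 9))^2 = -979 / 3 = -326.33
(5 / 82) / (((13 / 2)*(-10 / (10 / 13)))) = -0.00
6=6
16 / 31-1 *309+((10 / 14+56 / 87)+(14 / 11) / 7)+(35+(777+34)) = 111945202 / 207669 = 539.06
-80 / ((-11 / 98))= 712.73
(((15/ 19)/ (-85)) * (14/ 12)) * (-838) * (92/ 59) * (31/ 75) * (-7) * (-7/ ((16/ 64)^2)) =6558094144/ 1429275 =4588.41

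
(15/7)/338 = 15/2366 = 0.01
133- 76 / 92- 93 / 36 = 35767 / 276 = 129.59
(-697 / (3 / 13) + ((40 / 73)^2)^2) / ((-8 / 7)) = 1801161471907 / 681557784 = 2642.71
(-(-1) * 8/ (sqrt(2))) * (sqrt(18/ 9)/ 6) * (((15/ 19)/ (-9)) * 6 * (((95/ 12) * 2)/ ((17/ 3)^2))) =-100/ 289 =-0.35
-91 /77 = -13 /11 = -1.18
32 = 32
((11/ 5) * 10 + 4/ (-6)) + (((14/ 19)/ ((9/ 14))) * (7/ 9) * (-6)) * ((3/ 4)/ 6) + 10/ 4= 23767/ 1026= 23.16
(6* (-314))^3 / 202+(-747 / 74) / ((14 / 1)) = -3463956779319 / 104636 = -33104827.97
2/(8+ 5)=2/13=0.15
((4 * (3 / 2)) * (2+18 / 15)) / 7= 96 / 35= 2.74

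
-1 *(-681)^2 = -463761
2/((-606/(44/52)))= -11/3939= -0.00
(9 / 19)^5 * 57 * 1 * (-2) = -354294 / 130321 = -2.72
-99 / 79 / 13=-99 / 1027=-0.10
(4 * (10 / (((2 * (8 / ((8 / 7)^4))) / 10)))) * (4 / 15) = 81920 / 7203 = 11.37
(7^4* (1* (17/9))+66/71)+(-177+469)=3085189/639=4828.15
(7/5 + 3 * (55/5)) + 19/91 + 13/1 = 21662/455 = 47.61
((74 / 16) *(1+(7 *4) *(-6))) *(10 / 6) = -30895 / 24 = -1287.29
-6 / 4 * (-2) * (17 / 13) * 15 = 765 / 13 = 58.85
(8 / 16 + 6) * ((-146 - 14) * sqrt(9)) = -3120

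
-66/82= -33/41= -0.80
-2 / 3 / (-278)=0.00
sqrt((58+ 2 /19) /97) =4*sqrt(127167) /1843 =0.77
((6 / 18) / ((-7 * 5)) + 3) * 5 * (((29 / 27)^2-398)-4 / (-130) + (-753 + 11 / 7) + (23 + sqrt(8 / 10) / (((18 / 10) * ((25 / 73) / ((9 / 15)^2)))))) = -117196689296 / 6965595 + 45844 * sqrt(5) / 13125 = -16817.27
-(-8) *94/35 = 21.49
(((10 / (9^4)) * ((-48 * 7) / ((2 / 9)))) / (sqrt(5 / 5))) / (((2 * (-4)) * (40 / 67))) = 469 / 972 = 0.48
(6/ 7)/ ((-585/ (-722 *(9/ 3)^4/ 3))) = 12996/ 455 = 28.56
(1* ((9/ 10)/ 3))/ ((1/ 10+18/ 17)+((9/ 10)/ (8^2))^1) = 3264/ 12761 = 0.26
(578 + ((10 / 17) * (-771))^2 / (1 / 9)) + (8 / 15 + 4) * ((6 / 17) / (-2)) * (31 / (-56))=37461484899 / 20230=1851778.79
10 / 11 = 0.91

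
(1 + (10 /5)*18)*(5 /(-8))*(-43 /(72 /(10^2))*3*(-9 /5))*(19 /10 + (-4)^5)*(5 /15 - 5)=-35572274.06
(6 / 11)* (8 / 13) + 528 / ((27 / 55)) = 1384672 / 1287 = 1075.89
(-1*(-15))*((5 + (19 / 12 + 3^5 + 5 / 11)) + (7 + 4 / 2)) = 170965 / 44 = 3885.57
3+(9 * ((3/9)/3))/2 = 7/2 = 3.50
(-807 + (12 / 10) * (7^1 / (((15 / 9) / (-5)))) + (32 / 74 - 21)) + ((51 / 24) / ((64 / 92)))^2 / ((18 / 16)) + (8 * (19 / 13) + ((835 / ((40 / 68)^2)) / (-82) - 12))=-1588864885859 / 1817487360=-874.21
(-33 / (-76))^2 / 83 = 1089 / 479408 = 0.00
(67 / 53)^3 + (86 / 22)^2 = 311665896 / 18014117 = 17.30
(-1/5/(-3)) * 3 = 1/5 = 0.20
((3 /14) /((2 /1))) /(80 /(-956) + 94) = 239 /209496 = 0.00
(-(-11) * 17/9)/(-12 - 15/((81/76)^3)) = -3680721/4320644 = -0.85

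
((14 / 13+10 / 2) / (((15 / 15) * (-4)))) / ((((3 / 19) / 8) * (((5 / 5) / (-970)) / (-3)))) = -2911940 / 13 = -223995.38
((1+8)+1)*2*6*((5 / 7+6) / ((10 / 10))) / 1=5640 / 7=805.71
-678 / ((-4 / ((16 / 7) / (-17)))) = -2712 / 119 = -22.79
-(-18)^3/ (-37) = -5832/ 37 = -157.62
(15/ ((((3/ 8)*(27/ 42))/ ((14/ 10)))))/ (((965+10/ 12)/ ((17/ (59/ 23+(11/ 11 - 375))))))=-613088/ 148520055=-0.00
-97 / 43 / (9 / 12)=-388 / 129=-3.01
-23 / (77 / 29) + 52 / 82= -25345 / 3157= -8.03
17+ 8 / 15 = 263 / 15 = 17.53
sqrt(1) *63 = 63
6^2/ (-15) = -12/ 5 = -2.40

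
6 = 6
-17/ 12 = -1.42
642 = 642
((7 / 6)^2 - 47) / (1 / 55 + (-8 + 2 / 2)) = 90365 / 13824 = 6.54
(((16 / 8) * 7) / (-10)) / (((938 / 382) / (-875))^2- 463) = 798021875 / 263917229886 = 0.00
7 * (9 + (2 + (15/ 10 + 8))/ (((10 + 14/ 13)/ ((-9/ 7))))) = 1717/ 32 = 53.66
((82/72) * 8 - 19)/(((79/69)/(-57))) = 38893/79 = 492.32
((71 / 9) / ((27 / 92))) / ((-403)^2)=6532 / 39465387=0.00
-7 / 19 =-0.37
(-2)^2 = 4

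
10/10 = 1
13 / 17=0.76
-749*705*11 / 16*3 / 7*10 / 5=-2489355 / 8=-311169.38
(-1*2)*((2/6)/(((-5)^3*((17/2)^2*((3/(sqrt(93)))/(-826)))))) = -6608*sqrt(93)/325125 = -0.20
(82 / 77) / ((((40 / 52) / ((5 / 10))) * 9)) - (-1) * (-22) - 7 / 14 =-77696 / 3465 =-22.42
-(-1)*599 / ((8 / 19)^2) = 216239 / 64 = 3378.73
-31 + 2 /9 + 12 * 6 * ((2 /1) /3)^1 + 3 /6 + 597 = 11065 /18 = 614.72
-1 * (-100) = 100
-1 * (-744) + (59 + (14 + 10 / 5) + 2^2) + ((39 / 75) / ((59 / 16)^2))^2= 6232878639959 / 7573350625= 823.00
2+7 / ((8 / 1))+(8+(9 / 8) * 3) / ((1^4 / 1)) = 57 / 4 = 14.25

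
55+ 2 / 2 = 56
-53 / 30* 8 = -212 / 15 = -14.13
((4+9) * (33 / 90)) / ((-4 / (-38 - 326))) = 13013 / 30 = 433.77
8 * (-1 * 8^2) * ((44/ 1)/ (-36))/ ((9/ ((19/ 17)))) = 107008/ 1377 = 77.71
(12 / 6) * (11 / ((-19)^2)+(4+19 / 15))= 57368 / 5415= 10.59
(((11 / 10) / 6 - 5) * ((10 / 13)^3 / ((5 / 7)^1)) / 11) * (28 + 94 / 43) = -2387140 / 283413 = -8.42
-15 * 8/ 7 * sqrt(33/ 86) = -60 * sqrt(2838)/ 301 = -10.62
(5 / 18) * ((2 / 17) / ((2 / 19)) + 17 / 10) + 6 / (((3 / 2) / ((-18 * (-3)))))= 132671 / 612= 216.78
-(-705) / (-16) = -705 / 16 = -44.06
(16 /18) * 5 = 40 /9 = 4.44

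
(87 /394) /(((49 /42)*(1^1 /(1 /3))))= 87 /1379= 0.06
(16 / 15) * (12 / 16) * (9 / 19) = 36 / 95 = 0.38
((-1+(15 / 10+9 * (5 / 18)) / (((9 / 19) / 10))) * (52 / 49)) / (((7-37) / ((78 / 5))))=-507676 / 11025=-46.05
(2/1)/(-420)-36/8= -473/105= -4.50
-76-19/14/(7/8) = -3800/49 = -77.55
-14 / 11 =-1.27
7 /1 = 7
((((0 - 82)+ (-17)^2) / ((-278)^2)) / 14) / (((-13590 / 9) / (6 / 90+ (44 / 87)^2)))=-280669 / 6870060710800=-0.00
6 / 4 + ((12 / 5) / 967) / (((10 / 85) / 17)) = 17973 / 9670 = 1.86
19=19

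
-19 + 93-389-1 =-316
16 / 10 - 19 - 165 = -912 / 5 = -182.40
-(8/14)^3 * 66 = -4224/343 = -12.31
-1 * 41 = -41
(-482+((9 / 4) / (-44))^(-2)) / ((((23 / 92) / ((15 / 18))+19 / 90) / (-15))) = 201650 / 69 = 2922.46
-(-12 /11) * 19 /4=57 /11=5.18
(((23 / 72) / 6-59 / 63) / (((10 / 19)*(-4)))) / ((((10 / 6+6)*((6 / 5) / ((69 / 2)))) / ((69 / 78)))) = 1167227 / 838656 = 1.39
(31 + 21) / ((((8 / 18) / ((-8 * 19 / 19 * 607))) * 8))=-71019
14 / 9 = 1.56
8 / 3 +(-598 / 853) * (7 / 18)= 18379 / 7677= 2.39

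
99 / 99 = 1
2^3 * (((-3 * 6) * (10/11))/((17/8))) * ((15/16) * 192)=-2073600/187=-11088.77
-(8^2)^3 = -262144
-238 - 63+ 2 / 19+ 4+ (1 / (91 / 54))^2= -296.54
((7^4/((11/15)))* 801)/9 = 3205335/11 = 291394.09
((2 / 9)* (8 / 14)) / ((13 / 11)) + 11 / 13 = 781 / 819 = 0.95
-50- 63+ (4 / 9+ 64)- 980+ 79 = -949.56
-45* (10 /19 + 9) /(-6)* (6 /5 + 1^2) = 157.18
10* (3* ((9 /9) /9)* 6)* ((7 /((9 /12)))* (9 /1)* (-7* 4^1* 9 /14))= -30240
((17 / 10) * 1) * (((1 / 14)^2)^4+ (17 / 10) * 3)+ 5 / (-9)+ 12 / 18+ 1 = 6495685530749 / 664105075200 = 9.78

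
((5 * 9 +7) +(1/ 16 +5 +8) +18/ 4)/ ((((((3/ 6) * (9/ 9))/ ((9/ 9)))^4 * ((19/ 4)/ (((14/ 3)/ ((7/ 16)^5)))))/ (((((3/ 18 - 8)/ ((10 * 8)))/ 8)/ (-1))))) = 81625088/ 97755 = 835.00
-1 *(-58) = 58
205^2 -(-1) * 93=42118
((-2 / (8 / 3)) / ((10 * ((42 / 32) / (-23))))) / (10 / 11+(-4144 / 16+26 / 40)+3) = -2024 / 391839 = -0.01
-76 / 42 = -1.81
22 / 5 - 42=-188 / 5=-37.60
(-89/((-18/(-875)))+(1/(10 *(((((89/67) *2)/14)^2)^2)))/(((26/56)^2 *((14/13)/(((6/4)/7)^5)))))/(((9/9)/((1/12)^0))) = -1270329454145873/293633687880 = -4326.24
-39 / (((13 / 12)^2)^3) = -8957952 / 371293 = -24.13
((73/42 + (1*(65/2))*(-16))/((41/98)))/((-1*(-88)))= -152369/10824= -14.08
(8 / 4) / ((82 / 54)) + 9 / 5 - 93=-18426 / 205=-89.88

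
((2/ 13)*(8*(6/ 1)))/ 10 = 48/ 65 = 0.74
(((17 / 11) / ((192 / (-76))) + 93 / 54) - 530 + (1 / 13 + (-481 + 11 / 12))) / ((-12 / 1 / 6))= 20775185 / 41184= 504.45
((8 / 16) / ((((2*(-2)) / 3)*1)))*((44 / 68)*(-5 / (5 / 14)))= 231 / 68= 3.40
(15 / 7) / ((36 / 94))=235 / 42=5.60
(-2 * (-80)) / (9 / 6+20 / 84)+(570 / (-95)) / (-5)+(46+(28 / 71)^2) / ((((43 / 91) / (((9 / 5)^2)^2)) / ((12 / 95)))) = 222.78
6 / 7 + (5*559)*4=78266 / 7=11180.86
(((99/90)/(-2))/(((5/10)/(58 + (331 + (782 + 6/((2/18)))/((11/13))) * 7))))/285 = -1793/50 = -35.86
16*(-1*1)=-16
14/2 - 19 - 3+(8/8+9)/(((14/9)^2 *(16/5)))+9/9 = -19927/1568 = -12.71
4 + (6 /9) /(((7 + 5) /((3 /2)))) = 49 /12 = 4.08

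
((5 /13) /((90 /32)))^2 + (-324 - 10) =-4571870 /13689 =-333.98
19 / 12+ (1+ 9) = 139 / 12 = 11.58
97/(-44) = -97/44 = -2.20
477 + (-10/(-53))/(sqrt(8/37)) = 5 * sqrt(74)/106 + 477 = 477.41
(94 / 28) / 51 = 47 / 714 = 0.07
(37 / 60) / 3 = 37 / 180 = 0.21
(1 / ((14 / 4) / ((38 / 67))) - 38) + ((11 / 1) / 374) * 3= -601957 / 15946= -37.75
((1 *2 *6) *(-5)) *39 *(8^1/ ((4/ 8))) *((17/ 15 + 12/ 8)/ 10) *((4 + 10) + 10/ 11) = -8084544/ 55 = -146991.71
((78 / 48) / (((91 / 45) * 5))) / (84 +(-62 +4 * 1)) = 9 / 1456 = 0.01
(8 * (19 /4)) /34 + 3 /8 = 203 /136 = 1.49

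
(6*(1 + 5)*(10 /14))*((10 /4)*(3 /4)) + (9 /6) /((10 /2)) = 1698 /35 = 48.51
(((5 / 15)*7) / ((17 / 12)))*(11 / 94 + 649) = 1069.13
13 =13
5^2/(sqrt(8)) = 25 *sqrt(2)/4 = 8.84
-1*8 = -8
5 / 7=0.71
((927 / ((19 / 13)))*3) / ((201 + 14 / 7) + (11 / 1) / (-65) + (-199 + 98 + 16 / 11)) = 25849395 / 1403131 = 18.42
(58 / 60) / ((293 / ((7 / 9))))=203 / 79110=0.00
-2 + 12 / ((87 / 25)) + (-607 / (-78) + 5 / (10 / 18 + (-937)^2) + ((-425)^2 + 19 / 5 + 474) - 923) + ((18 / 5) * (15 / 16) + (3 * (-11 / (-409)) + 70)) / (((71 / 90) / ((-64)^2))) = 364348735644836362153 / 648793120765335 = 561579.22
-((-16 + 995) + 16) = -995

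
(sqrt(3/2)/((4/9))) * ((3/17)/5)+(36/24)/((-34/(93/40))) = -279/2720+27 * sqrt(6)/680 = -0.01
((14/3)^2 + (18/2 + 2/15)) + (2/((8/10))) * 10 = 2516/45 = 55.91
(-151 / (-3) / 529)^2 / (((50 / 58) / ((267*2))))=117698762 / 20988075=5.61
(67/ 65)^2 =4489/ 4225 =1.06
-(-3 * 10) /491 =30 /491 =0.06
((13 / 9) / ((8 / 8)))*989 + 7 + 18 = 13082 / 9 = 1453.56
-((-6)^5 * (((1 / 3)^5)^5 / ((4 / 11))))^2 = -7744 / 12157665459056928801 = -0.00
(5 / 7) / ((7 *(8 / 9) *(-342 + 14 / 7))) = -9 / 26656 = -0.00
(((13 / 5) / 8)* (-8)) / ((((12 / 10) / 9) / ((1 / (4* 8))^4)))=-0.00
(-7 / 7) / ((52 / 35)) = -0.67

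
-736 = -736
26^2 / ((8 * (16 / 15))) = 2535 / 32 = 79.22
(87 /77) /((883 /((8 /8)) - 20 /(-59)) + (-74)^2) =1711 /9630159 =0.00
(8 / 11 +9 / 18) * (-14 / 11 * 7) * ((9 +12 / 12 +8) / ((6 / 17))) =-67473 / 121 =-557.63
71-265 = -194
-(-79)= 79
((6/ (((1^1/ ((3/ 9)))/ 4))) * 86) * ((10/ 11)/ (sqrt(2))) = 3440 * sqrt(2)/ 11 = 442.26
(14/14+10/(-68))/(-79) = -29/2686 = -0.01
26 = 26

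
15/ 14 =1.07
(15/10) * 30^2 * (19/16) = 12825/8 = 1603.12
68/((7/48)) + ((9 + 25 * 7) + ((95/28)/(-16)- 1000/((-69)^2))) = 1386112313/2132928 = 649.86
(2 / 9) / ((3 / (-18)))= -4 / 3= -1.33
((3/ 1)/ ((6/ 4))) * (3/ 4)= 3/ 2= 1.50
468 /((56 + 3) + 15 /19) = 7.83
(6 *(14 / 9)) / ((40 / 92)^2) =3703 / 75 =49.37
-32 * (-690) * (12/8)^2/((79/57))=2831760/79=35845.06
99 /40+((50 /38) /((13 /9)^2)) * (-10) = -3.83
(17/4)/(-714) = -1/168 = -0.01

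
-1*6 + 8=2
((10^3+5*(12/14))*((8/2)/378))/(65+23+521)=14060/805707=0.02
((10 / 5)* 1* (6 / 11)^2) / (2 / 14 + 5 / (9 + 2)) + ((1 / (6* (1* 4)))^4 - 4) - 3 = -503967491 / 83939328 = -6.00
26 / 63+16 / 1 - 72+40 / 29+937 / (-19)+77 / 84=-14247203 / 138852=-102.61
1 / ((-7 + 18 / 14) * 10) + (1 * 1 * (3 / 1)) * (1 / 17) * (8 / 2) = 4681 / 6800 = 0.69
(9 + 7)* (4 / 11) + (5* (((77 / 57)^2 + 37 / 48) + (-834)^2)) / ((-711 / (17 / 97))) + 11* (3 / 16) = -8374215757361 / 9859246452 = -849.38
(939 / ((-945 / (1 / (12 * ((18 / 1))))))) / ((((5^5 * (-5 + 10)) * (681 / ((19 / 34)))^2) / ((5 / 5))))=-112993 / 569949515572500000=-0.00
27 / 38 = 0.71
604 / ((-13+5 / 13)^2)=25519 / 6724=3.80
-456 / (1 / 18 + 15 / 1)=-8208 / 271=-30.29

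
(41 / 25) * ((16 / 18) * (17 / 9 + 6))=23288 / 2025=11.50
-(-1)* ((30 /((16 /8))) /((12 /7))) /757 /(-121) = -35 /366388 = -0.00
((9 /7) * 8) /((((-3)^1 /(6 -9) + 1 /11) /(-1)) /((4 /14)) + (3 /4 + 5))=3168 /595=5.32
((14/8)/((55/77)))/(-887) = -49/17740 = -0.00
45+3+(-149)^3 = -3307901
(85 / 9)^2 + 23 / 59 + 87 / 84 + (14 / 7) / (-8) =6046501 / 66906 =90.37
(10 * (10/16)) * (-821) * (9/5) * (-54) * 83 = 82793745/2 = 41396872.50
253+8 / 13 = 3297 / 13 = 253.62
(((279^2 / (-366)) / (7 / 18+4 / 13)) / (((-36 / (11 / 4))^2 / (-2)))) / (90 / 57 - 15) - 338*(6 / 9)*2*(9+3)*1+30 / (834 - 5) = -485015885094083 / 89681087360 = -5408.23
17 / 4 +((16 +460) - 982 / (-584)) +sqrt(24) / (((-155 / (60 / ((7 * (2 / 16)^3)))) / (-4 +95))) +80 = 41021 / 73 - 159744 * sqrt(6) / 31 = -12060.37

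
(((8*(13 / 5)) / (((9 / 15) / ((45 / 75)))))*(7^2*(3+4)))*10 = 71344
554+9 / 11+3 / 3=6114 / 11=555.82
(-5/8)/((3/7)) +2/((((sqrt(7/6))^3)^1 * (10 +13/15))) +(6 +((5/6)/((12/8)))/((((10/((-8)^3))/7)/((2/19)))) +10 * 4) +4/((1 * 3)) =180 * sqrt(42)/7987 +34085/1368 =25.06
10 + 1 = 11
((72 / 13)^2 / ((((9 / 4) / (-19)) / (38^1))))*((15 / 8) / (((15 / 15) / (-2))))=6238080 / 169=36911.72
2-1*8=-6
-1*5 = -5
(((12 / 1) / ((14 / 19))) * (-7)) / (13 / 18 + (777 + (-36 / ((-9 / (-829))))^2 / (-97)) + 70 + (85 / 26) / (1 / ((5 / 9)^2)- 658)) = 21177983034 / 20901484583635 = 0.00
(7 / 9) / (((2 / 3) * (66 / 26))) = 91 / 198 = 0.46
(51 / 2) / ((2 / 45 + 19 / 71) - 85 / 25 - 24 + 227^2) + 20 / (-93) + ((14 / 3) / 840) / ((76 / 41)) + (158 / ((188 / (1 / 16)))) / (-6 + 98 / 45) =-254195101637429923 / 1128231723725112960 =-0.23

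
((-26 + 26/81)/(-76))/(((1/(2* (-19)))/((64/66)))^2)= 40468480/88209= 458.78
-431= -431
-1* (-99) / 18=11 / 2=5.50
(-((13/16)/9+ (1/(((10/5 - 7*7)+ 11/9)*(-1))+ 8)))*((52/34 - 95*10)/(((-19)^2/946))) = 229407785497/11377998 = 20162.40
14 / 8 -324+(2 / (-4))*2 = -1293 / 4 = -323.25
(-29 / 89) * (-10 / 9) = 290 / 801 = 0.36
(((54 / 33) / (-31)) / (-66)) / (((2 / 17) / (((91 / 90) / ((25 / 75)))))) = 1547 / 75020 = 0.02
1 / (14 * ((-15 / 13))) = -13 / 210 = -0.06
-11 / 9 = -1.22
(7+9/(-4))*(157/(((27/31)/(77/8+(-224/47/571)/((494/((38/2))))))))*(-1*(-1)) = 2484096743093/301433184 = 8240.95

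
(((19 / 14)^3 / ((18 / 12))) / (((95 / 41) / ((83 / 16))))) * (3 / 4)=1228483 / 439040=2.80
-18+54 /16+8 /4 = -101 /8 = -12.62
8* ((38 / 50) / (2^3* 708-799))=152 / 121625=0.00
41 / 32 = 1.28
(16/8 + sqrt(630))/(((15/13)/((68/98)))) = 884/735 + 442 * sqrt(70)/245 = 16.30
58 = 58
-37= -37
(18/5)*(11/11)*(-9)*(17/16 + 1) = -2673/40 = -66.82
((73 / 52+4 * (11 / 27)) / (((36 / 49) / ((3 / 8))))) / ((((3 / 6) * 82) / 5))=1043455 / 5526144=0.19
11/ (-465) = -11/ 465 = -0.02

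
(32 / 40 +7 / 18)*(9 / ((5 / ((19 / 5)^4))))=13944347 / 31250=446.22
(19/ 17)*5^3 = 2375/ 17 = 139.71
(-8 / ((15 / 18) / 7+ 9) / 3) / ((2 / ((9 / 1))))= -504 / 383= -1.32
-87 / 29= -3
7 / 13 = 0.54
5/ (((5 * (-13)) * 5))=-1/ 65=-0.02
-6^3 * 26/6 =-936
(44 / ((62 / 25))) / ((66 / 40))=1000 / 93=10.75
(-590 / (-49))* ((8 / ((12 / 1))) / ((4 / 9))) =885 / 49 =18.06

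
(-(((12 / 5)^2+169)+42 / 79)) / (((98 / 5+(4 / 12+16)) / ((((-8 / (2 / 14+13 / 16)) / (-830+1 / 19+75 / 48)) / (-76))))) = 177254912 / 273184518915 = 0.00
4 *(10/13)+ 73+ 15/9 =3032/39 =77.74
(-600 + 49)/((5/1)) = -551/5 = -110.20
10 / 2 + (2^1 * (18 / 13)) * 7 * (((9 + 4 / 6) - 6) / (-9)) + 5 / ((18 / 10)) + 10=1156 / 117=9.88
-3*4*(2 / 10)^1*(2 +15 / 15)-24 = -156 / 5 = -31.20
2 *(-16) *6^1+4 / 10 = -958 / 5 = -191.60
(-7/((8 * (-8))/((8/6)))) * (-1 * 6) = -7/8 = -0.88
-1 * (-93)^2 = -8649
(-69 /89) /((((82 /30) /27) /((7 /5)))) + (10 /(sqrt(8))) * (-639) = -2269.93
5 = 5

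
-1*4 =-4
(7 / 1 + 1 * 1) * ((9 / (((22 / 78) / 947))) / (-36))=-73866 / 11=-6715.09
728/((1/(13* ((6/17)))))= 56784/17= 3340.24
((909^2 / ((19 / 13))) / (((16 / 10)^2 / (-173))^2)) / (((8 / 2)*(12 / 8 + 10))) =56127017.06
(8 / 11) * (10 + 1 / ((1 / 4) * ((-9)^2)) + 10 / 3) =8672 / 891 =9.73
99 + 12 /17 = 1695 /17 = 99.71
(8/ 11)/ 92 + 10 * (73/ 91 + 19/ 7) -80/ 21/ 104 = 346688/ 9867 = 35.14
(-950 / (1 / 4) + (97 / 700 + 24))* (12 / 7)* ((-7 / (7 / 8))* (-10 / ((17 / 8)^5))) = -11950.73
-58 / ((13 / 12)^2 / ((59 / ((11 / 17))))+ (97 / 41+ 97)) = -343459296 / 588492187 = -0.58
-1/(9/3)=-1/3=-0.33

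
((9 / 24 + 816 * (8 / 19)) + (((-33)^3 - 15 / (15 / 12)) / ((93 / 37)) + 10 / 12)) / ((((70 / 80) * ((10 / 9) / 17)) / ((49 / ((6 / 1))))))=-23479088297 / 11780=-1993131.43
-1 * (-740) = 740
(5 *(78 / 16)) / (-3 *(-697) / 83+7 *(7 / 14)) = 16185 / 19052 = 0.85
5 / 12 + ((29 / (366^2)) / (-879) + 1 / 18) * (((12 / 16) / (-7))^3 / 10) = 1196642068333 / 2871988062720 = 0.42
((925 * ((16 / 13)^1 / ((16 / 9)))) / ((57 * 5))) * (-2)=-1110 / 247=-4.49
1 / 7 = 0.14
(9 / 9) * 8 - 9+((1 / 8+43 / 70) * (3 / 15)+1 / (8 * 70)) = -2381 / 2800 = -0.85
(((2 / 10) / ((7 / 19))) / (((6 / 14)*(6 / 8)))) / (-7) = -76 / 315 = -0.24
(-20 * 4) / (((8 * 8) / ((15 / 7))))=-75 / 28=-2.68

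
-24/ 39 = -8/ 13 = -0.62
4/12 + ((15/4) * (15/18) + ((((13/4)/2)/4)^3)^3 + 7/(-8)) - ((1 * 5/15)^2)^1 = 782947719470869/316659348799488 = 2.47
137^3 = 2571353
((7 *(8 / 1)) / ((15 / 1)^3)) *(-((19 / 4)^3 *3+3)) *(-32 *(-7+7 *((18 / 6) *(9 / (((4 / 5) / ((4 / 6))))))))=29173522 / 1125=25932.02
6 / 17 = 0.35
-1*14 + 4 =-10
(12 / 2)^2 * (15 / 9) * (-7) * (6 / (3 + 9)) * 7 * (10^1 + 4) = -20580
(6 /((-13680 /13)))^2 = 169 /5198400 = 0.00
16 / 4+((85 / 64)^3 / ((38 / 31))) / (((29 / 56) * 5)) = 171094369 / 36110336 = 4.74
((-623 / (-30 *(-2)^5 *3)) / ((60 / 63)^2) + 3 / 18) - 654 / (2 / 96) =-12054555581 / 384000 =-31392.07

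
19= 19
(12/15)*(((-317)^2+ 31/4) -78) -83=80252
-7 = -7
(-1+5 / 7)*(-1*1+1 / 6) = 5 / 21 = 0.24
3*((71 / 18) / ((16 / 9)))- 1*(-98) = 3349 / 32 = 104.66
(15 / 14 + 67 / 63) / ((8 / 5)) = 1345 / 1008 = 1.33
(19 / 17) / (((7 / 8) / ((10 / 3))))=1520 / 357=4.26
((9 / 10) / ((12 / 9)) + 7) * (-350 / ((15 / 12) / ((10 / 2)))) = -10745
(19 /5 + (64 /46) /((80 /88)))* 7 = 4291 /115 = 37.31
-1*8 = -8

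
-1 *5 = -5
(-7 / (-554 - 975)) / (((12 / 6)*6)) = 7 / 18348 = 0.00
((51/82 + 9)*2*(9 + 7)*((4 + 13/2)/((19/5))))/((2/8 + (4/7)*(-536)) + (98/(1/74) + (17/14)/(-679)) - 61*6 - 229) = 12600393120/94059964721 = 0.13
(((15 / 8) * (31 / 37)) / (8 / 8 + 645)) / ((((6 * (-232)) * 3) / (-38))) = 155 / 7004544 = 0.00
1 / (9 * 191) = 1 / 1719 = 0.00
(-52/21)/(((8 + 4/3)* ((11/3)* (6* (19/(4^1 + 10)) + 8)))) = -39/8701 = -0.00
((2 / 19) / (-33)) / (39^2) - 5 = -4768337 / 953667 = -5.00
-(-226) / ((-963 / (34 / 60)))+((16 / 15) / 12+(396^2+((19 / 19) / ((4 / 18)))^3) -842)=18034880749 / 115560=156065.08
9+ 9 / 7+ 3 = 93 / 7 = 13.29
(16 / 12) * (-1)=-4 / 3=-1.33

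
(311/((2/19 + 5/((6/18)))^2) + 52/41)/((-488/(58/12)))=-0.03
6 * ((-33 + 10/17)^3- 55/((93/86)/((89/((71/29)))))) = -2329111583486/10813513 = -215388.98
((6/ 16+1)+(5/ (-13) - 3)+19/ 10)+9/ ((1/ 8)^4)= 19169223/ 520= 36863.89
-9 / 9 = -1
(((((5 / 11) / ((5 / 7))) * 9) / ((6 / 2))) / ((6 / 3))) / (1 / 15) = 315 / 22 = 14.32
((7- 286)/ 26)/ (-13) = 279/ 338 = 0.83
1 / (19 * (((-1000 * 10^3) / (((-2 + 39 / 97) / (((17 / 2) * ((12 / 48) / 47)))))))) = 1457 / 783275000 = 0.00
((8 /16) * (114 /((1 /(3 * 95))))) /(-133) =-855 /7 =-122.14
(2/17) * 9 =18/17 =1.06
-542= -542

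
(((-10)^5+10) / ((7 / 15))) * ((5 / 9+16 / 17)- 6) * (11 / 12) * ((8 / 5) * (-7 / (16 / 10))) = -6191374.26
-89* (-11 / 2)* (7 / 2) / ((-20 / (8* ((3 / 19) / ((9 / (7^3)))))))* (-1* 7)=16454053 / 570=28866.76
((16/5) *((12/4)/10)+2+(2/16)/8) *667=3175587/1600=1984.74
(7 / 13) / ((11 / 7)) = 0.34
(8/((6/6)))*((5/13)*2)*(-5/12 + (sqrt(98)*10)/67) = -100/39 + 5600*sqrt(2)/871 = 6.53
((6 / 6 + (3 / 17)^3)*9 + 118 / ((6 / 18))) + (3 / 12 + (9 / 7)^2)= 351430301 / 962948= 364.95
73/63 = 1.16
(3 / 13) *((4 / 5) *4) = 48 / 65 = 0.74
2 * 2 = 4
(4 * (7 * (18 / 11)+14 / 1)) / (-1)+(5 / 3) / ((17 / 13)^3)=-16386845 / 162129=-101.07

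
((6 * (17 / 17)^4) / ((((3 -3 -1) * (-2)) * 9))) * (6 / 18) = 1 / 9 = 0.11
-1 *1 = -1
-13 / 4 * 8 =-26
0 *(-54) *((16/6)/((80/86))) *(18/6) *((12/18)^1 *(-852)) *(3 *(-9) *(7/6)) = 0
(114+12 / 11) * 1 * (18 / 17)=121.86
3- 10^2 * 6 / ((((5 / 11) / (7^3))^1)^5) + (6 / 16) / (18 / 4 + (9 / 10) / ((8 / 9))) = -2697507137387064511729 / 18375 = -146803109517663374.79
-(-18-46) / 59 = 64 / 59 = 1.08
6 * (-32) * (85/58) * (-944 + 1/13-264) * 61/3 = 2605441760/377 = 6910986.10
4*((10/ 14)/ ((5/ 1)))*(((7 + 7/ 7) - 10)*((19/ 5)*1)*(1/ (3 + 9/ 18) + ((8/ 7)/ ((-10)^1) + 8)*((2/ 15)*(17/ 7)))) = -528656/ 42875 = -12.33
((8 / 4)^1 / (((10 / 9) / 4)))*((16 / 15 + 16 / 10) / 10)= 48 / 25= 1.92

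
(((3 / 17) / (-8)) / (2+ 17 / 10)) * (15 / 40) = -45 / 20128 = -0.00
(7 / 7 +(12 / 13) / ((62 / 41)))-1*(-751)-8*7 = 280734 / 403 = 696.61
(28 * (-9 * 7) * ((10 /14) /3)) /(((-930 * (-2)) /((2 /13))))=-14 /403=-0.03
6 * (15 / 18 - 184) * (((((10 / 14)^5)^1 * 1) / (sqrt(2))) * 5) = -722.46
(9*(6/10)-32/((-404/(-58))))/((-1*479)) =-407/241895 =-0.00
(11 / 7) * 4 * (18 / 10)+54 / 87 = 12114 / 1015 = 11.93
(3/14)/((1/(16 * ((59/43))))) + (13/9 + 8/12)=6.82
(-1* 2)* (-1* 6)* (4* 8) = 384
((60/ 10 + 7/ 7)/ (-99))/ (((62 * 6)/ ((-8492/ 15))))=0.11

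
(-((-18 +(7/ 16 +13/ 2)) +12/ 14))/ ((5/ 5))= 1143/ 112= 10.21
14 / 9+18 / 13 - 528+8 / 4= -61198 / 117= -523.06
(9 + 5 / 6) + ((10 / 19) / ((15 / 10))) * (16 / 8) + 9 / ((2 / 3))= 1370 / 57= 24.04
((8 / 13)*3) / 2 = 12 / 13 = 0.92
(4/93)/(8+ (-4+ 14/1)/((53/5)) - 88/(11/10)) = -106/175119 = -0.00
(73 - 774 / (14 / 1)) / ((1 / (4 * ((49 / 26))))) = 1736 / 13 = 133.54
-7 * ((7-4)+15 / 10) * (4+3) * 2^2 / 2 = -441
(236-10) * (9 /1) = 2034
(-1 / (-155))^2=1 / 24025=0.00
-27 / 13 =-2.08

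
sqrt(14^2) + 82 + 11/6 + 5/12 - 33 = 261/4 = 65.25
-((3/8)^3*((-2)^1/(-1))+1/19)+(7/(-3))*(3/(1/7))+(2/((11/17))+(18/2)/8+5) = -39.94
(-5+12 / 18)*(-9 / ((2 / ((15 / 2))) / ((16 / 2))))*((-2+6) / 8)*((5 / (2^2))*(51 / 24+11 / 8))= 20475 / 8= 2559.38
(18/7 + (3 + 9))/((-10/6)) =-306/35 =-8.74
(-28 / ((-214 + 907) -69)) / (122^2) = -7 / 2321904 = -0.00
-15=-15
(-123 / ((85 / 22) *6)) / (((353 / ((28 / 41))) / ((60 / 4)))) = -924 / 6001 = -0.15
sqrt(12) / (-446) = -sqrt(3) / 223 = -0.01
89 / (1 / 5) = 445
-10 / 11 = -0.91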